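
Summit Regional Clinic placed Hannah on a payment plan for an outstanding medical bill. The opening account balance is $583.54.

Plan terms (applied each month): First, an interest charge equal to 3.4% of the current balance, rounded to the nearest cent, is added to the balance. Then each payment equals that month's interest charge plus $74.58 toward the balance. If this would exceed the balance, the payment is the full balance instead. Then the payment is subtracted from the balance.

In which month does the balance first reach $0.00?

Month 1: opening $583.54; interest $19.84 → $603.38; payment $94.42; balance $508.96
Month 2: opening $508.96; interest $17.30 → $526.26; payment $91.88; balance $434.38
Month 3: opening $434.38; interest $14.77 → $449.15; payment $89.35; balance $359.80
Month 4: opening $359.80; interest $12.23 → $372.03; payment $86.81; balance $285.22
Month 5: opening $285.22; interest $9.70 → $294.92; payment $84.28; balance $210.64
Month 6: opening $210.64; interest $7.16 → $217.80; payment $81.74; balance $136.06
Month 7: opening $136.06; interest $4.63 → $140.69; payment $79.21; balance $61.48
Month 8: opening $61.48; interest $2.09 → $63.57; payment $63.57; balance $0.00
Balance reaches $0.00 in month 8.

8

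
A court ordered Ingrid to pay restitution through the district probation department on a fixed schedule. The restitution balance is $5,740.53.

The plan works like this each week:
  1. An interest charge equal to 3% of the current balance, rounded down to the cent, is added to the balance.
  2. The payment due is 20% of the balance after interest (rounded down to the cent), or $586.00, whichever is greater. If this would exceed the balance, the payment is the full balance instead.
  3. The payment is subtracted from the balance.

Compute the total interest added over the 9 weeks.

Week 1: $5,740.53 +$172.21 interest = $5,912.74; pay $1,182.54 → $4,730.20
Week 2: $4,730.20 +$141.90 interest = $4,872.10; pay $974.42 → $3,897.68
Week 3: $3,897.68 +$116.93 interest = $4,014.61; pay $802.92 → $3,211.69
Week 4: $3,211.69 +$96.35 interest = $3,308.04; pay $661.60 → $2,646.44
Week 5: $2,646.44 +$79.39 interest = $2,725.83; pay $586.00 → $2,139.83
Week 6: $2,139.83 +$64.19 interest = $2,204.02; pay $586.00 → $1,618.02
Week 7: $1,618.02 +$48.54 interest = $1,666.56; pay $586.00 → $1,080.56
Week 8: $1,080.56 +$32.41 interest = $1,112.97; pay $586.00 → $526.97
Week 9: $526.97 +$15.80 interest = $542.77; pay $542.77 → $0.00
Total interest: $172.21 + $141.90 + $116.93 + $96.35 + $79.39 + $64.19 + $48.54 + $32.41 + $15.80 = $767.72

$767.72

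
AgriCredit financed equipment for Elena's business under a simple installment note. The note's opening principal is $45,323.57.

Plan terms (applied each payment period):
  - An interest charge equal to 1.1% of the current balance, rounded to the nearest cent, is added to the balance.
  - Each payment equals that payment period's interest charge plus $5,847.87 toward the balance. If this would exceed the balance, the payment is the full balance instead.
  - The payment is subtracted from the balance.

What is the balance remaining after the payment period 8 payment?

Payment period 1: $45,323.57 +$498.56 interest = $45,822.13; pay $6,346.43 → $39,475.70
Payment period 2: $39,475.70 +$434.23 interest = $39,909.93; pay $6,282.10 → $33,627.83
Payment period 3: $33,627.83 +$369.91 interest = $33,997.74; pay $6,217.78 → $27,779.96
Payment period 4: $27,779.96 +$305.58 interest = $28,085.54; pay $6,153.45 → $21,932.09
Payment period 5: $21,932.09 +$241.25 interest = $22,173.34; pay $6,089.12 → $16,084.22
Payment period 6: $16,084.22 +$176.93 interest = $16,261.15; pay $6,024.80 → $10,236.35
Payment period 7: $10,236.35 +$112.60 interest = $10,348.95; pay $5,960.47 → $4,388.48
Payment period 8: $4,388.48 +$48.27 interest = $4,436.75; pay $4,436.75 → $0.00

$0.00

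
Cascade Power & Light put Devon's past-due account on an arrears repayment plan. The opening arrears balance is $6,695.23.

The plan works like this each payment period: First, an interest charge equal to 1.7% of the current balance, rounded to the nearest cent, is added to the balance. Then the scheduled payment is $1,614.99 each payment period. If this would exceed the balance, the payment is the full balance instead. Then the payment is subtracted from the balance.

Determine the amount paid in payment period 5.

Payment period 1: $6,695.23 +$113.82 interest = $6,809.05; pay $1,614.99 → $5,194.06
Payment period 2: $5,194.06 +$88.30 interest = $5,282.36; pay $1,614.99 → $3,667.37
Payment period 3: $3,667.37 +$62.35 interest = $3,729.72; pay $1,614.99 → $2,114.73
Payment period 4: $2,114.73 +$35.95 interest = $2,150.68; pay $1,614.99 → $535.69
Payment period 5: $535.69 +$9.11 interest = $544.80; pay $544.80 → $0.00

$544.80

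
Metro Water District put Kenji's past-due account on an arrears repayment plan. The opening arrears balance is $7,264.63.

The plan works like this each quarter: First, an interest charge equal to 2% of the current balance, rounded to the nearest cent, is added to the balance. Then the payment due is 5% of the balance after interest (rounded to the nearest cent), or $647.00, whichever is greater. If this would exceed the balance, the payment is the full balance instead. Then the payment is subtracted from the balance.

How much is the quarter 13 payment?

$546.39

# | Opening | Interest | Payment | End bal
1 | $7,264.63 | $145.29 | $647.00 | $6,762.92
2 | $6,762.92 | $135.26 | $647.00 | $6,251.18
3 | $6,251.18 | $125.02 | $647.00 | $5,729.20
4 | $5,729.20 | $114.58 | $647.00 | $5,196.78
5 | $5,196.78 | $103.94 | $647.00 | $4,653.72
6 | $4,653.72 | $93.07 | $647.00 | $4,099.79
7 | $4,099.79 | $82.00 | $647.00 | $3,534.79
8 | $3,534.79 | $70.70 | $647.00 | $2,958.49
9 | $2,958.49 | $59.17 | $647.00 | $2,370.66
10 | $2,370.66 | $47.41 | $647.00 | $1,771.07
11 | $1,771.07 | $35.42 | $647.00 | $1,159.49
12 | $1,159.49 | $23.19 | $647.00 | $535.68
13 | $535.68 | $10.71 | $546.39 | $0.00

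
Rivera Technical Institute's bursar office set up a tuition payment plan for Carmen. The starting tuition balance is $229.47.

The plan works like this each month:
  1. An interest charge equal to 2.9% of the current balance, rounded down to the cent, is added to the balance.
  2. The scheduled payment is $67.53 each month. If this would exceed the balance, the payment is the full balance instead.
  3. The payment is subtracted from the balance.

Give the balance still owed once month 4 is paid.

$0.00

Month 1: opening $229.47; interest $6.65 → $236.12; payment $67.53; balance $168.59
Month 2: opening $168.59; interest $4.88 → $173.47; payment $67.53; balance $105.94
Month 3: opening $105.94; interest $3.07 → $109.01; payment $67.53; balance $41.48
Month 4: opening $41.48; interest $1.20 → $42.68; payment $42.68; balance $0.00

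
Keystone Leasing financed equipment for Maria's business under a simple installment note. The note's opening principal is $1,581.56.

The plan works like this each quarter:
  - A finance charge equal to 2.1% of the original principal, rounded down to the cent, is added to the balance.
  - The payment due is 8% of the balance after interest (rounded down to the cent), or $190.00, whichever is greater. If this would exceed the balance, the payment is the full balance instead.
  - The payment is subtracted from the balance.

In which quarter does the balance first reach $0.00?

Quarter 1: $1,581.56 +$33.21 interest = $1,614.77; pay $190.00 → $1,424.77
Quarter 2: $1,424.77 +$33.21 interest = $1,457.98; pay $190.00 → $1,267.98
Quarter 3: $1,267.98 +$33.21 interest = $1,301.19; pay $190.00 → $1,111.19
Quarter 4: $1,111.19 +$33.21 interest = $1,144.40; pay $190.00 → $954.40
Quarter 5: $954.40 +$33.21 interest = $987.61; pay $190.00 → $797.61
Quarter 6: $797.61 +$33.21 interest = $830.82; pay $190.00 → $640.82
Quarter 7: $640.82 +$33.21 interest = $674.03; pay $190.00 → $484.03
Quarter 8: $484.03 +$33.21 interest = $517.24; pay $190.00 → $327.24
Quarter 9: $327.24 +$33.21 interest = $360.45; pay $190.00 → $170.45
Quarter 10: $170.45 +$33.21 interest = $203.66; pay $190.00 → $13.66
Quarter 11: $13.66 +$33.21 interest = $46.87; pay $46.87 → $0.00
Balance reaches $0.00 in quarter 11.

11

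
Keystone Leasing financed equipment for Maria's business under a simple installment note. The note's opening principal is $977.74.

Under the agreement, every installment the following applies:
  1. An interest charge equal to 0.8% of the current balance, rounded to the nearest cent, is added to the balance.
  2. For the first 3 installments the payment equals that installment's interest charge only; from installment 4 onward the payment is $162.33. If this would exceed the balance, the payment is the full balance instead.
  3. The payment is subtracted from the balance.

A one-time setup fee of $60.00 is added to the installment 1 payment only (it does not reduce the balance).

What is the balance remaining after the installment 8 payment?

Installment 1: $977.74 +$7.82 interest = $985.56; pay $7.82 (+ $60.00 fee) → $977.74
Installment 2: $977.74 +$7.82 interest = $985.56; pay $7.82 → $977.74
Installment 3: $977.74 +$7.82 interest = $985.56; pay $7.82 → $977.74
Installment 4: $977.74 +$7.82 interest = $985.56; pay $162.33 → $823.23
Installment 5: $823.23 +$6.59 interest = $829.82; pay $162.33 → $667.49
Installment 6: $667.49 +$5.34 interest = $672.83; pay $162.33 → $510.50
Installment 7: $510.50 +$4.08 interest = $514.58; pay $162.33 → $352.25
Installment 8: $352.25 +$2.82 interest = $355.07; pay $162.33 → $192.74

$192.74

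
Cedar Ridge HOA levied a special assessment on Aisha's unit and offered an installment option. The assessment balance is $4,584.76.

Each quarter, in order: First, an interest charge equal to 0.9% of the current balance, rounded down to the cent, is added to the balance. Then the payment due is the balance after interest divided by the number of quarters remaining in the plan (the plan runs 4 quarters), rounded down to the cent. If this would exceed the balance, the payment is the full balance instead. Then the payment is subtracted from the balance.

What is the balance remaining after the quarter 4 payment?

$0.00

Quarter 1: $4,584.76 +$41.26 interest = $4,626.02; pay $1,156.50 → $3,469.52
Quarter 2: $3,469.52 +$31.22 interest = $3,500.74; pay $1,166.91 → $2,333.83
Quarter 3: $2,333.83 +$21.00 interest = $2,354.83; pay $1,177.41 → $1,177.42
Quarter 4: $1,177.42 +$10.59 interest = $1,188.01; pay $1,188.01 → $0.00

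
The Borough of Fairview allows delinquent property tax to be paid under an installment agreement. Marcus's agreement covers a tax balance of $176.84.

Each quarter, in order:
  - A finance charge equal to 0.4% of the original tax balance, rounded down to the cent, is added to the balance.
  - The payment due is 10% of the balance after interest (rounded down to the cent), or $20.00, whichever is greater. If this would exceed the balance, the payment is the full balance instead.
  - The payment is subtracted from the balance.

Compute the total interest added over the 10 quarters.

# | Opening | Interest | Payment | End bal
1 | $176.84 | $0.70 | $20.00 | $157.54
2 | $157.54 | $0.70 | $20.00 | $138.24
3 | $138.24 | $0.70 | $20.00 | $118.94
4 | $118.94 | $0.70 | $20.00 | $99.64
5 | $99.64 | $0.70 | $20.00 | $80.34
6 | $80.34 | $0.70 | $20.00 | $61.04
7 | $61.04 | $0.70 | $20.00 | $41.74
8 | $41.74 | $0.70 | $20.00 | $22.44
9 | $22.44 | $0.70 | $20.00 | $3.14
10 | $3.14 | $0.70 | $3.84 | $0.00
Total interest: $0.70 + $0.70 + $0.70 + $0.70 + $0.70 + $0.70 + $0.70 + $0.70 + $0.70 + $0.70 = $7.00

$7.00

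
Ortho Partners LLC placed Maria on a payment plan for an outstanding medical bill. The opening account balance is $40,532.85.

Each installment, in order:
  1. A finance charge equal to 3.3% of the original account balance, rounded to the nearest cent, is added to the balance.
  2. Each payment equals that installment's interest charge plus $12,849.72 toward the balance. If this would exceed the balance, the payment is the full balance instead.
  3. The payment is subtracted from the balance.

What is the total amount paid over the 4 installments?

Installment 1: opening $40,532.85; interest $1,337.58 → $41,870.43; payment $14,187.30; balance $27,683.13
Installment 2: opening $27,683.13; interest $1,337.58 → $29,020.71; payment $14,187.30; balance $14,833.41
Installment 3: opening $14,833.41; interest $1,337.58 → $16,170.99; payment $14,187.30; balance $1,983.69
Installment 4: opening $1,983.69; interest $1,337.58 → $3,321.27; payment $3,321.27; balance $0.00
Total paid: $45,883.17

$45,883.17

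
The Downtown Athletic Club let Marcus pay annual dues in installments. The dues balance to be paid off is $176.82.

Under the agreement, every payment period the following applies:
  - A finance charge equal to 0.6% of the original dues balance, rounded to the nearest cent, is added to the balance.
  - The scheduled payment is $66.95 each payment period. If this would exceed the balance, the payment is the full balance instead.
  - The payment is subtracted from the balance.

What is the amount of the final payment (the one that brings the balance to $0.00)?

$46.10

# | Opening | Interest | Payment | End bal
1 | $176.82 | $1.06 | $66.95 | $110.93
2 | $110.93 | $1.06 | $66.95 | $45.04
3 | $45.04 | $1.06 | $46.10 | $0.00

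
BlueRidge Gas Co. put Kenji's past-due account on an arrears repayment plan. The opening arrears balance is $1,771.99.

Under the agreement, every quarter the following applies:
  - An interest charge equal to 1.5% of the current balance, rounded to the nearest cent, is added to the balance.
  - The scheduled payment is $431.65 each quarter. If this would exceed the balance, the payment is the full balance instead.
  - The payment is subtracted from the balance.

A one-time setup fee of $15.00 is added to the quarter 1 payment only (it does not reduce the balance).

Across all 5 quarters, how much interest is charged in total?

Quarter 1: $1,771.99 +$26.58 interest = $1,798.57; pay $431.65 (+ $15.00 fee) → $1,366.92
Quarter 2: $1,366.92 +$20.50 interest = $1,387.42; pay $431.65 → $955.77
Quarter 3: $955.77 +$14.34 interest = $970.11; pay $431.65 → $538.46
Quarter 4: $538.46 +$8.08 interest = $546.54; pay $431.65 → $114.89
Quarter 5: $114.89 +$1.72 interest = $116.61; pay $116.61 → $0.00
Total interest: $26.58 + $20.50 + $14.34 + $8.08 + $1.72 = $71.22

$71.22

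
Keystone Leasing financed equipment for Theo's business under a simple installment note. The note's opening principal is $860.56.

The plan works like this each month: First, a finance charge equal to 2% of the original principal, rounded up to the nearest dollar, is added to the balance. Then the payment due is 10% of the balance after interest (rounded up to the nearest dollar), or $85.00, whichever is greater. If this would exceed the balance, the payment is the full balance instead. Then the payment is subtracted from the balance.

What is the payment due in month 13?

# | Opening | Interest | Payment | End bal
1 | $860.56 | $18.00 | $88.00 | $790.56
2 | $790.56 | $18.00 | $85.00 | $723.56
3 | $723.56 | $18.00 | $85.00 | $656.56
4 | $656.56 | $18.00 | $85.00 | $589.56
5 | $589.56 | $18.00 | $85.00 | $522.56
6 | $522.56 | $18.00 | $85.00 | $455.56
7 | $455.56 | $18.00 | $85.00 | $388.56
8 | $388.56 | $18.00 | $85.00 | $321.56
9 | $321.56 | $18.00 | $85.00 | $254.56
10 | $254.56 | $18.00 | $85.00 | $187.56
11 | $187.56 | $18.00 | $85.00 | $120.56
12 | $120.56 | $18.00 | $85.00 | $53.56
13 | $53.56 | $18.00 | $71.56 | $0.00

$71.56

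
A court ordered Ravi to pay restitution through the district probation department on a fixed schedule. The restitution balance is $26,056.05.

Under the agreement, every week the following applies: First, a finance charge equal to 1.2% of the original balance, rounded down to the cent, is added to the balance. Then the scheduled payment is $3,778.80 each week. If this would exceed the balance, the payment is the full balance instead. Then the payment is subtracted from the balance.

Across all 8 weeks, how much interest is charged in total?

Week 1: opening $26,056.05; interest $312.67 → $26,368.72; payment $3,778.80; balance $22,589.92
Week 2: opening $22,589.92; interest $312.67 → $22,902.59; payment $3,778.80; balance $19,123.79
Week 3: opening $19,123.79; interest $312.67 → $19,436.46; payment $3,778.80; balance $15,657.66
Week 4: opening $15,657.66; interest $312.67 → $15,970.33; payment $3,778.80; balance $12,191.53
Week 5: opening $12,191.53; interest $312.67 → $12,504.20; payment $3,778.80; balance $8,725.40
Week 6: opening $8,725.40; interest $312.67 → $9,038.07; payment $3,778.80; balance $5,259.27
Week 7: opening $5,259.27; interest $312.67 → $5,571.94; payment $3,778.80; balance $1,793.14
Week 8: opening $1,793.14; interest $312.67 → $2,105.81; payment $2,105.81; balance $0.00
Total interest: $312.67 + $312.67 + $312.67 + $312.67 + $312.67 + $312.67 + $312.67 + $312.67 = $2,501.36

$2,501.36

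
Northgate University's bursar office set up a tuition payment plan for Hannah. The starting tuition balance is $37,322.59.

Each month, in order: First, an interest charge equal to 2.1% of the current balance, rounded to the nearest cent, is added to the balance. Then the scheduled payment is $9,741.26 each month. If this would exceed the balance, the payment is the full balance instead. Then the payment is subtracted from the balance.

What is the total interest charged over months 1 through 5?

# | Opening | Interest | Payment | End bal
1 | $37,322.59 | $783.77 | $9,741.26 | $28,365.10
2 | $28,365.10 | $595.67 | $9,741.26 | $19,219.51
3 | $19,219.51 | $403.61 | $9,741.26 | $9,881.86
4 | $9,881.86 | $207.52 | $9,741.26 | $348.12
5 | $348.12 | $7.31 | $355.43 | $0.00
Total interest: $783.77 + $595.67 + $403.61 + $207.52 + $7.31 = $1,997.88

$1,997.88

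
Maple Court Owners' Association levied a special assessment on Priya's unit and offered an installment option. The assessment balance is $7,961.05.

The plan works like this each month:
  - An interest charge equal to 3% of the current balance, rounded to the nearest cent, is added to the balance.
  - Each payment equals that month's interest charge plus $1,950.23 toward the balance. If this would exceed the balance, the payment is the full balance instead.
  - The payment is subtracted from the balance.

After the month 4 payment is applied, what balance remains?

Month 1: $7,961.05 +$238.83 interest = $8,199.88; pay $2,189.06 → $6,010.82
Month 2: $6,010.82 +$180.32 interest = $6,191.14; pay $2,130.55 → $4,060.59
Month 3: $4,060.59 +$121.82 interest = $4,182.41; pay $2,072.05 → $2,110.36
Month 4: $2,110.36 +$63.31 interest = $2,173.67; pay $2,013.54 → $160.13

$160.13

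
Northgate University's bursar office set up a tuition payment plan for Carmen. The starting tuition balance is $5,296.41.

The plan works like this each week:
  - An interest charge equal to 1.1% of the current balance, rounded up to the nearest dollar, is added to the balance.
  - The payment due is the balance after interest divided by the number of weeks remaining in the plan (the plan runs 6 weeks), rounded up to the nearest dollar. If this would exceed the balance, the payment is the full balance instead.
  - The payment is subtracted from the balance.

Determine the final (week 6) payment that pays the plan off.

$943.41

Week 1: opening $5,296.41; interest $59.00 → $5,355.41; payment $893.00; balance $4,462.41
Week 2: opening $4,462.41; interest $50.00 → $4,512.41; payment $903.00; balance $3,609.41
Week 3: opening $3,609.41; interest $40.00 → $3,649.41; payment $913.00; balance $2,736.41
Week 4: opening $2,736.41; interest $31.00 → $2,767.41; payment $923.00; balance $1,844.41
Week 5: opening $1,844.41; interest $21.00 → $1,865.41; payment $933.00; balance $932.41
Week 6: opening $932.41; interest $11.00 → $943.41; payment $943.41; balance $0.00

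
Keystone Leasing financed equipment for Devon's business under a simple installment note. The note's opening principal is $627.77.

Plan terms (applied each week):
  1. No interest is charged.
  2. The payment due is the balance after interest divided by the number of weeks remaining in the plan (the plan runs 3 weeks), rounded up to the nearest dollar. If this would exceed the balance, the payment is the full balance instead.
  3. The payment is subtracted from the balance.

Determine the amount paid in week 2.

# | Opening | Payment | End bal
1 | $627.77 | $210.00 | $417.77
2 | $417.77 | $209.00 | $208.77

$209.00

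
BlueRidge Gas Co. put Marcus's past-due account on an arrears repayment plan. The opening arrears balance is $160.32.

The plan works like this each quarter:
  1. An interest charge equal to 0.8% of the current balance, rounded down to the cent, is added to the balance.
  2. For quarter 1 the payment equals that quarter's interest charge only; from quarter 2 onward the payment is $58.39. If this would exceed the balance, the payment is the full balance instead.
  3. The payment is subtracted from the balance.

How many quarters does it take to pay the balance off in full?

Quarter 1: $160.32 +$1.28 interest = $161.60; pay $1.28 → $160.32
Quarter 2: $160.32 +$1.28 interest = $161.60; pay $58.39 → $103.21
Quarter 3: $103.21 +$0.82 interest = $104.03; pay $58.39 → $45.64
Quarter 4: $45.64 +$0.36 interest = $46.00; pay $46.00 → $0.00
Balance reaches $0.00 in quarter 4.

4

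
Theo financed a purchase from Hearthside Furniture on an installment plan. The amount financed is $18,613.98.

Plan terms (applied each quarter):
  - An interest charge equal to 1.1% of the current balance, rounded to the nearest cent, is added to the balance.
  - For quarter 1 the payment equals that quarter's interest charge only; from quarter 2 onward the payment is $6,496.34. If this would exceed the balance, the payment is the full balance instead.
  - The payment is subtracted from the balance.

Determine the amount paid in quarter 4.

$6,027.18

# | Opening | Interest | Payment | End bal
1 | $18,613.98 | $204.75 | $204.75 | $18,613.98
2 | $18,613.98 | $204.75 | $6,496.34 | $12,322.39
3 | $12,322.39 | $135.55 | $6,496.34 | $5,961.60
4 | $5,961.60 | $65.58 | $6,027.18 | $0.00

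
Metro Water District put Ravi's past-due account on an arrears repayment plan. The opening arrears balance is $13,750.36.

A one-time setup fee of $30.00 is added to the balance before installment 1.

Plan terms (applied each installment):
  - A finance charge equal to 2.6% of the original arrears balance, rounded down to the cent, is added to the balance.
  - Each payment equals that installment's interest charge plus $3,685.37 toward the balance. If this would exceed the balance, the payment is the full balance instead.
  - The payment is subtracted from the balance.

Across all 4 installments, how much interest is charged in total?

$1,430.00

Installment 1: $13,780.36 +$357.50 interest = $14,137.86; pay $4,042.87 → $10,094.99
Installment 2: $10,094.99 +$357.50 interest = $10,452.49; pay $4,042.87 → $6,409.62
Installment 3: $6,409.62 +$357.50 interest = $6,767.12; pay $4,042.87 → $2,724.25
Installment 4: $2,724.25 +$357.50 interest = $3,081.75; pay $3,081.75 → $0.00
Total interest: $357.50 + $357.50 + $357.50 + $357.50 = $1,430.00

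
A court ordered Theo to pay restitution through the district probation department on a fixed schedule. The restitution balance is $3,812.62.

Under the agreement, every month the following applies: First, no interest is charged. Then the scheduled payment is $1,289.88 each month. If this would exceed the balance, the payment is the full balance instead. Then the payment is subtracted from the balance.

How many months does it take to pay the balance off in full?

Month 1: opening $3,812.62; payment $1,289.88; balance $2,522.74
Month 2: opening $2,522.74; payment $1,289.88; balance $1,232.86
Month 3: opening $1,232.86; payment $1,232.86; balance $0.00
Balance reaches $0.00 in month 3.

3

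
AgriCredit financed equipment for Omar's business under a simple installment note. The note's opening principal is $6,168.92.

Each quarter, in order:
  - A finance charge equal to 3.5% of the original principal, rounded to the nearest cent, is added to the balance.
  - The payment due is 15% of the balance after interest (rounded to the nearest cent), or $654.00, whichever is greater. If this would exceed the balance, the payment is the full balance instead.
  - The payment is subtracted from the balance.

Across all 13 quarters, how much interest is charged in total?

$2,806.83

Quarter 1: opening $6,168.92; interest $215.91 → $6,384.83; payment $957.72; balance $5,427.11
Quarter 2: opening $5,427.11; interest $215.91 → $5,643.02; payment $846.45; balance $4,796.57
Quarter 3: opening $4,796.57; interest $215.91 → $5,012.48; payment $751.87; balance $4,260.61
Quarter 4: opening $4,260.61; interest $215.91 → $4,476.52; payment $671.48; balance $3,805.04
Quarter 5: opening $3,805.04; interest $215.91 → $4,020.95; payment $654.00; balance $3,366.95
Quarter 6: opening $3,366.95; interest $215.91 → $3,582.86; payment $654.00; balance $2,928.86
Quarter 7: opening $2,928.86; interest $215.91 → $3,144.77; payment $654.00; balance $2,490.77
Quarter 8: opening $2,490.77; interest $215.91 → $2,706.68; payment $654.00; balance $2,052.68
Quarter 9: opening $2,052.68; interest $215.91 → $2,268.59; payment $654.00; balance $1,614.59
Quarter 10: opening $1,614.59; interest $215.91 → $1,830.50; payment $654.00; balance $1,176.50
Quarter 11: opening $1,176.50; interest $215.91 → $1,392.41; payment $654.00; balance $738.41
Quarter 12: opening $738.41; interest $215.91 → $954.32; payment $654.00; balance $300.32
Quarter 13: opening $300.32; interest $215.91 → $516.23; payment $516.23; balance $0.00
Total interest: $215.91 + $215.91 + $215.91 + $215.91 + $215.91 + $215.91 + $215.91 + $215.91 + $215.91 + $215.91 + $215.91 + $215.91 + $215.91 = $2,806.83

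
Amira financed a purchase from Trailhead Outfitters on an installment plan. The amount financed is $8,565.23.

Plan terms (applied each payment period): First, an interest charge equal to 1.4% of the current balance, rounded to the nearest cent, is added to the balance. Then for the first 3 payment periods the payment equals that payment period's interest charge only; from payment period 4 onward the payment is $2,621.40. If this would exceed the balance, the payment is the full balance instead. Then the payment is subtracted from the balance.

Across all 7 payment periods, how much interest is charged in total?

$627.28

Payment period 1: opening $8,565.23; interest $119.91 → $8,685.14; payment $119.91; balance $8,565.23
Payment period 2: opening $8,565.23; interest $119.91 → $8,685.14; payment $119.91; balance $8,565.23
Payment period 3: opening $8,565.23; interest $119.91 → $8,685.14; payment $119.91; balance $8,565.23
Payment period 4: opening $8,565.23; interest $119.91 → $8,685.14; payment $2,621.40; balance $6,063.74
Payment period 5: opening $6,063.74; interest $84.89 → $6,148.63; payment $2,621.40; balance $3,527.23
Payment period 6: opening $3,527.23; interest $49.38 → $3,576.61; payment $2,621.40; balance $955.21
Payment period 7: opening $955.21; interest $13.37 → $968.58; payment $968.58; balance $0.00
Total interest: $119.91 + $119.91 + $119.91 + $119.91 + $84.89 + $49.38 + $13.37 = $627.28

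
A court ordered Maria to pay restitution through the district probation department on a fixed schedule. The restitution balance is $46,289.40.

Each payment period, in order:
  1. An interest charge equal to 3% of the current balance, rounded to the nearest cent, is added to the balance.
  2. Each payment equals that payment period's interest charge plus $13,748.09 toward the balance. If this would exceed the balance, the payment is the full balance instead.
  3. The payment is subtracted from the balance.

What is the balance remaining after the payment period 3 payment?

$5,045.13

Payment period 1: opening $46,289.40; interest $1,388.68 → $47,678.08; payment $15,136.77; balance $32,541.31
Payment period 2: opening $32,541.31; interest $976.24 → $33,517.55; payment $14,724.33; balance $18,793.22
Payment period 3: opening $18,793.22; interest $563.80 → $19,357.02; payment $14,311.89; balance $5,045.13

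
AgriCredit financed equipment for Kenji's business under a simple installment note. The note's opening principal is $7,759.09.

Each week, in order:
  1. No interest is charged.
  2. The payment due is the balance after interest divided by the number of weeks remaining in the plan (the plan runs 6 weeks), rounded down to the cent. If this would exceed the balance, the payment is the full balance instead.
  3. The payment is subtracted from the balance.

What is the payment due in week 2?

Week 1: opening $7,759.09; payment $1,293.18; balance $6,465.91
Week 2: opening $6,465.91; payment $1,293.18; balance $5,172.73

$1,293.18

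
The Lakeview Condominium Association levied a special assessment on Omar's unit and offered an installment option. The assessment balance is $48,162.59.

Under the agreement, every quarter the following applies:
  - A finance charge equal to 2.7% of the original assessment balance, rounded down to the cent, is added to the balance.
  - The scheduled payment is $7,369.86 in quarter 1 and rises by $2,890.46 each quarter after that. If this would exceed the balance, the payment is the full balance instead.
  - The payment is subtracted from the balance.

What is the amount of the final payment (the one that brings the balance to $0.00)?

$7,842.29

Quarter 1: $48,162.59 +$1,300.38 interest = $49,462.97; pay $7,369.86 → $42,093.11
Quarter 2: $42,093.11 +$1,300.38 interest = $43,393.49; pay $10,260.32 → $33,133.17
Quarter 3: $33,133.17 +$1,300.38 interest = $34,433.55; pay $13,150.78 → $21,282.77
Quarter 4: $21,282.77 +$1,300.38 interest = $22,583.15; pay $16,041.24 → $6,541.91
Quarter 5: $6,541.91 +$1,300.38 interest = $7,842.29; pay $7,842.29 → $0.00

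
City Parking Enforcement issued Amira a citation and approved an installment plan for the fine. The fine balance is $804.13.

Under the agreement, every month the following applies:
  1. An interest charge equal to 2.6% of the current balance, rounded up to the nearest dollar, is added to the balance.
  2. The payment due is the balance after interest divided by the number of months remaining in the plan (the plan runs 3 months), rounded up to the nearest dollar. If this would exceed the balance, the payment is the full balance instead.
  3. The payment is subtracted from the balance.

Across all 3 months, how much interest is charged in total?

$44.00

Month 1: opening $804.13; interest $21.00 → $825.13; payment $276.00; balance $549.13
Month 2: opening $549.13; interest $15.00 → $564.13; payment $283.00; balance $281.13
Month 3: opening $281.13; interest $8.00 → $289.13; payment $289.13; balance $0.00
Total interest: $21.00 + $15.00 + $8.00 = $44.00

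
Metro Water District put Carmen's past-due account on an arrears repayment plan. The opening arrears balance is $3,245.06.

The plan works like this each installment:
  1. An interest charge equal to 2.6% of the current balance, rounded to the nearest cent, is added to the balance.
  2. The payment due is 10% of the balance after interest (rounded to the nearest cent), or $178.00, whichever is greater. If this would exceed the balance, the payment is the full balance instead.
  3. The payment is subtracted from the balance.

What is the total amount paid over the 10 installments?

$2,404.98

Installment 1: opening $3,245.06; interest $84.37 → $3,329.43; payment $332.94; balance $2,996.49
Installment 2: opening $2,996.49; interest $77.91 → $3,074.40; payment $307.44; balance $2,766.96
Installment 3: opening $2,766.96; interest $71.94 → $2,838.90; payment $283.89; balance $2,555.01
Installment 4: opening $2,555.01; interest $66.43 → $2,621.44; payment $262.14; balance $2,359.30
Installment 5: opening $2,359.30; interest $61.34 → $2,420.64; payment $242.06; balance $2,178.58
Installment 6: opening $2,178.58; interest $56.64 → $2,235.22; payment $223.52; balance $2,011.70
Installment 7: opening $2,011.70; interest $52.30 → $2,064.00; payment $206.40; balance $1,857.60
Installment 8: opening $1,857.60; interest $48.30 → $1,905.90; payment $190.59; balance $1,715.31
Installment 9: opening $1,715.31; interest $44.60 → $1,759.91; payment $178.00; balance $1,581.91
Installment 10: opening $1,581.91; interest $41.13 → $1,623.04; payment $178.00; balance $1,445.04
Total paid: $2,404.98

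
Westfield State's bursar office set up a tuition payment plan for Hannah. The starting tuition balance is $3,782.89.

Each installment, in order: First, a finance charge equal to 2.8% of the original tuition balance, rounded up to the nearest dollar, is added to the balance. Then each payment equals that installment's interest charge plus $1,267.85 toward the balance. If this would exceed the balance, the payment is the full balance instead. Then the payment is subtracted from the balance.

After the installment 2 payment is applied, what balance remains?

Installment 1: opening $3,782.89; interest $106.00 → $3,888.89; payment $1,373.85; balance $2,515.04
Installment 2: opening $2,515.04; interest $106.00 → $2,621.04; payment $1,373.85; balance $1,247.19

$1,247.19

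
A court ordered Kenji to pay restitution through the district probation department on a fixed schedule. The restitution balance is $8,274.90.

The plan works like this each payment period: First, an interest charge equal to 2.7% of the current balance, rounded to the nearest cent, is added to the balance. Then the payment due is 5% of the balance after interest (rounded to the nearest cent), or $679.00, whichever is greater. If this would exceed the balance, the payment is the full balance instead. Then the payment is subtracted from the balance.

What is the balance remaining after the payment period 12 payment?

Payment period 1: $8,274.90 +$223.42 interest = $8,498.32; pay $679.00 → $7,819.32
Payment period 2: $7,819.32 +$211.12 interest = $8,030.44; pay $679.00 → $7,351.44
Payment period 3: $7,351.44 +$198.49 interest = $7,549.93; pay $679.00 → $6,870.93
Payment period 4: $6,870.93 +$185.52 interest = $7,056.45; pay $679.00 → $6,377.45
Payment period 5: $6,377.45 +$172.19 interest = $6,549.64; pay $679.00 → $5,870.64
Payment period 6: $5,870.64 +$158.51 interest = $6,029.15; pay $679.00 → $5,350.15
Payment period 7: $5,350.15 +$144.45 interest = $5,494.60; pay $679.00 → $4,815.60
Payment period 8: $4,815.60 +$130.02 interest = $4,945.62; pay $679.00 → $4,266.62
Payment period 9: $4,266.62 +$115.20 interest = $4,381.82; pay $679.00 → $3,702.82
Payment period 10: $3,702.82 +$99.98 interest = $3,802.80; pay $679.00 → $3,123.80
Payment period 11: $3,123.80 +$84.34 interest = $3,208.14; pay $679.00 → $2,529.14
Payment period 12: $2,529.14 +$68.29 interest = $2,597.43; pay $679.00 → $1,918.43

$1,918.43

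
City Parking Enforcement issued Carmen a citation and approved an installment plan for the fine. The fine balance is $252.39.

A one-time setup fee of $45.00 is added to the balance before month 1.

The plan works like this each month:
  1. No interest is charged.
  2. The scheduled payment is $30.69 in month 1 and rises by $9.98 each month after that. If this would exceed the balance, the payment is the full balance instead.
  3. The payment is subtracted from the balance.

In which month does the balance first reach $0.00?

6

# | Opening | Payment | End bal
1 | $297.39 | $30.69 | $266.70
2 | $266.70 | $40.67 | $226.03
3 | $226.03 | $50.65 | $175.38
4 | $175.38 | $60.63 | $114.75
5 | $114.75 | $70.61 | $44.14
6 | $44.14 | $44.14 | $0.00
Balance reaches $0.00 in month 6.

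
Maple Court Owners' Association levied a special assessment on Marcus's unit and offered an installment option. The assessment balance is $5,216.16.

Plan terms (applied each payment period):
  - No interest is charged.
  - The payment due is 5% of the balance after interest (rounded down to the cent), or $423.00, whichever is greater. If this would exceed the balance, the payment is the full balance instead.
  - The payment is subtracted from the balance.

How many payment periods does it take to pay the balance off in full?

# | Opening | Payment | End bal
1 | $5,216.16 | $423.00 | $4,793.16
2 | $4,793.16 | $423.00 | $4,370.16
3 | $4,370.16 | $423.00 | $3,947.16
4 | $3,947.16 | $423.00 | $3,524.16
5 | $3,524.16 | $423.00 | $3,101.16
6 | $3,101.16 | $423.00 | $2,678.16
7 | $2,678.16 | $423.00 | $2,255.16
8 | $2,255.16 | $423.00 | $1,832.16
9 | $1,832.16 | $423.00 | $1,409.16
10 | $1,409.16 | $423.00 | $986.16
11 | $986.16 | $423.00 | $563.16
12 | $563.16 | $423.00 | $140.16
13 | $140.16 | $140.16 | $0.00
Balance reaches $0.00 in payment period 13.

13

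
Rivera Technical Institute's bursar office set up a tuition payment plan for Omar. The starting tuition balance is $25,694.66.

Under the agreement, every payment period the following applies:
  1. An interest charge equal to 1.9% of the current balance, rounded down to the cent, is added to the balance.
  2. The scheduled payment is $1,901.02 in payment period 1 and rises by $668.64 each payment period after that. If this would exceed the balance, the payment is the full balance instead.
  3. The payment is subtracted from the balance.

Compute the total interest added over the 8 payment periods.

$2,396.07

# | Opening | Interest | Payment | End bal
1 | $25,694.66 | $488.19 | $1,901.02 | $24,281.83
2 | $24,281.83 | $461.35 | $2,569.66 | $22,173.52
3 | $22,173.52 | $421.29 | $3,238.30 | $19,356.51
4 | $19,356.51 | $367.77 | $3,906.94 | $15,817.34
5 | $15,817.34 | $300.52 | $4,575.58 | $11,542.28
6 | $11,542.28 | $219.30 | $5,244.22 | $6,517.36
7 | $6,517.36 | $123.82 | $5,912.86 | $728.32
8 | $728.32 | $13.83 | $742.15 | $0.00
Total interest: $488.19 + $461.35 + $421.29 + $367.77 + $300.52 + $219.30 + $123.82 + $13.83 = $2,396.07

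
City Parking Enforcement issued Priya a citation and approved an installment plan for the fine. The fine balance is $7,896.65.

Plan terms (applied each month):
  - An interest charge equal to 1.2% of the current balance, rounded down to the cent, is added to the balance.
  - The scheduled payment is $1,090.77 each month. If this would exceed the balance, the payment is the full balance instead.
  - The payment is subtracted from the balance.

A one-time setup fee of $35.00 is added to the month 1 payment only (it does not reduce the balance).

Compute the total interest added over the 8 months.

# | Opening | Interest | Payment | Fee | End bal
1 | $7,896.65 | $94.75 | $1,090.77 | $35.00 | $6,900.63
2 | $6,900.63 | $82.80 | $1,090.77 | — | $5,892.66
3 | $5,892.66 | $70.71 | $1,090.77 | — | $4,872.60
4 | $4,872.60 | $58.47 | $1,090.77 | — | $3,840.30
5 | $3,840.30 | $46.08 | $1,090.77 | — | $2,795.61
6 | $2,795.61 | $33.54 | $1,090.77 | — | $1,738.38
7 | $1,738.38 | $20.86 | $1,090.77 | — | $668.47
8 | $668.47 | $8.02 | $676.49 | — | $0.00
Total interest: $94.75 + $82.80 + $70.71 + $58.47 + $46.08 + $33.54 + $20.86 + $8.02 = $415.23

$415.23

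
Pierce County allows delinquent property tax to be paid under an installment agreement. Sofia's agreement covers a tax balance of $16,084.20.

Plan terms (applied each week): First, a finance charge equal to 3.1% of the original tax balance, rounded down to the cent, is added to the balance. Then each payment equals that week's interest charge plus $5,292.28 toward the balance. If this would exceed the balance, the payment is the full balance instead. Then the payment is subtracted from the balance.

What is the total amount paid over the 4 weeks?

Week 1: opening $16,084.20; interest $498.61 → $16,582.81; payment $5,790.89; balance $10,791.92
Week 2: opening $10,791.92; interest $498.61 → $11,290.53; payment $5,790.89; balance $5,499.64
Week 3: opening $5,499.64; interest $498.61 → $5,998.25; payment $5,790.89; balance $207.36
Week 4: opening $207.36; interest $498.61 → $705.97; payment $705.97; balance $0.00
Total paid: $18,078.64

$18,078.64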